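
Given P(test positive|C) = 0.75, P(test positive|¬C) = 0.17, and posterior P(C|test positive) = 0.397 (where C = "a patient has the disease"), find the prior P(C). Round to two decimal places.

P(C) = 0.13

Bayes' rule in odds form gives O(C|E) = O(C)·[P(E|C)/P(E|¬C)], hence O(C) = O(C|E)/LR.
Posterior odds = 0.397/(1−0.397) = 0.6584. LR = 0.75/0.17 = 4.4118.
Prior odds = 0.6584/4.4118 = 0.1492, so P(C) = 0.1492/(1+0.1492) ≈ 0.13.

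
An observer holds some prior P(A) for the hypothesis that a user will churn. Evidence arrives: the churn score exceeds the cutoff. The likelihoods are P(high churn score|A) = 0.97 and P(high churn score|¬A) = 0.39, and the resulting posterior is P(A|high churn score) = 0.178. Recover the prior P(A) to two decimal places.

P(A) = 0.08

In odds form, posterior odds = prior odds × likelihood ratio, so prior odds = posterior odds ÷ LR.
Posterior odds = 0.178/(1−0.178) = 0.2165. LR = 0.97/0.39 = 2.4872.
Prior odds = 0.2165/2.4872 = 0.0870, so P(A) = 0.0870/(1+0.0870) ≈ 0.08.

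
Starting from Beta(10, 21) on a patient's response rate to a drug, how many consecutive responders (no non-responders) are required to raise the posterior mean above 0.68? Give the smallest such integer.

k = 35

After k responders and 0 non-responders the posterior is Beta(10+k, 21), with mean (10+k)/(10+21+k).
Set (10+k)/(31+k) > 0.68 and solve: k > (0.68·31 − 10)/(1 − 0.68) = 34.625.
The smallest integer exceeding 34.625 is 35, and checking k=35: (45)/(66) = 0.6818 > 0.68.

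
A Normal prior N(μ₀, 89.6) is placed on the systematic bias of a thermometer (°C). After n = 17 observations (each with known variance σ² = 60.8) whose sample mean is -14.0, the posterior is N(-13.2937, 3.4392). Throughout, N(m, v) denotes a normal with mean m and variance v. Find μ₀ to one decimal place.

μ₀ = 4.4

With known observation variance, the Normal–Normal posterior has precision τ_n = τ₀ + n/σ² and mean μ_n = (τ₀μ₀ + (n/σ²)x̄)/τ_n.
Here τ₀ = 1/89.6 = 0.011161 and τ_data = 17/60.8 = 0.279605, so τ_n = 0.290766.
Rearranging for μ₀: μ₀ = (μ_n·τ_n − τ_data·x̄)/τ₀ = (-13.2937·0.290766 − 0.279605·-14.0) / 0.011161 = 0.049114/0.011161 ≈ 4.4.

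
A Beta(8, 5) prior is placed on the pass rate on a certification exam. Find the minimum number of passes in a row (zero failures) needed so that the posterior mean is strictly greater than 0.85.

k = 21

After k passes and 0 failures the posterior is Beta(8+k, 5), with mean (8+k)/(8+5+k).
Set (8+k)/(13+k) > 0.85 and solve: k > (0.85·13 − 8)/(1 − 0.85) = 20.333.
The smallest integer exceeding 20.333 is 21, and checking k=21: (29)/(34) = 0.8529 > 0.85.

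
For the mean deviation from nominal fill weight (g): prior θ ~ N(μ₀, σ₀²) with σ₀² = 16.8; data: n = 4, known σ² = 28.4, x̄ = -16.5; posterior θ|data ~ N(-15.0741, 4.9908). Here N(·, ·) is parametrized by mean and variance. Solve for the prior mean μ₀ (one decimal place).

μ₀ = -11.7

The posterior mean is a precision-weighted average: μ_n = (τ₀μ₀ + τ_data·x̄)/(τ₀+τ_data), with τ₀=1/σ₀² and τ_data=n/σ².
Here τ₀ = 1/16.8 = 0.059524 and τ_data = 4/28.4 = 0.140845, so τ_n = 0.200369.
Rearranging for μ₀: μ₀ = (μ_n·τ_n − τ_data·x̄)/τ₀ = (-15.0741·0.200369 − 0.140845·-16.5) / 0.059524 = -0.696440/0.059524 ≈ -11.7.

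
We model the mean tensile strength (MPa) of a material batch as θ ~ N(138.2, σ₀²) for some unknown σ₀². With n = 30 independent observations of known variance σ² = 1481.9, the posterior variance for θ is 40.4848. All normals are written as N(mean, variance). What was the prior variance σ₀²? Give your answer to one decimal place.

σ₀² = 224.4

For the Normal–Normal model with known σ², precisions add: τ_n = τ₀ + n/σ².
So 1/σ₀² = 1/40.4848 − 30/1481.9 = 0.024701 − 0.020244 = 0.004457.
Hence σ₀² = 1/0.004457 ≈ 224.4.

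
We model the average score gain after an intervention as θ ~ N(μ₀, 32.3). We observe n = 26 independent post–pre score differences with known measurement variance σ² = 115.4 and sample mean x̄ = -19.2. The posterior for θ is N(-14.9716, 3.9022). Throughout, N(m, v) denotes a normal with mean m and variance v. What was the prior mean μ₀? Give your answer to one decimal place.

The posterior mean is a precision-weighted average: μ_n = (τ₀μ₀ + τ_data·x̄)/(τ₀+τ_data), with τ₀=1/σ₀² and τ_data=n/σ².
Here τ₀ = 1/32.3 = 0.030960 and τ_data = 26/115.4 = 0.225303, so τ_n = 0.256263.
Rearranging for μ₀: μ₀ = (μ_n·τ_n − τ_data·x̄)/τ₀ = (-14.9716·0.256263 − 0.225303·-19.2) / 0.030960 = 0.489150/0.030960 ≈ 15.8.

μ₀ = 15.8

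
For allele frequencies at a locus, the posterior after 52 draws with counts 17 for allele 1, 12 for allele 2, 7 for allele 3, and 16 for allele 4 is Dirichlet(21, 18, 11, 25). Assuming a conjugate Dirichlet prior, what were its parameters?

For a Dirichlet(α) prior with multinomial counts c, the posterior is Dirichlet(α + c) componentwise.
Subtract each count from the matching posterior parameter: 21−17=4, 18−12=6, 11−7=4, 25−16=9.

Dirichlet(4, 6, 4, 9)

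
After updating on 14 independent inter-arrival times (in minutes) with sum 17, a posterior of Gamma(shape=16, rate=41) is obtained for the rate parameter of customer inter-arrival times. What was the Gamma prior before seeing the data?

Gamma(shape=2, rate=24)

Gamma–exponential conjugacy: posterior shape = α + n, posterior rate = β + Σtᵢ.
So α = 16 − 14 = 2 and β = 41 − 17 = 24.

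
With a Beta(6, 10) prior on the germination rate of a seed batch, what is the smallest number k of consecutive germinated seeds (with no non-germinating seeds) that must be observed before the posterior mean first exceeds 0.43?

After k germinated seeds and 0 non-germinating seeds the posterior is Beta(6+k, 10), with mean (6+k)/(6+10+k).
Set (6+k)/(16+k) > 0.43 and solve: k > (0.43·16 − 6)/(1 − 0.43) = 1.544.
The smallest integer exceeding 1.544 is 2.

k = 2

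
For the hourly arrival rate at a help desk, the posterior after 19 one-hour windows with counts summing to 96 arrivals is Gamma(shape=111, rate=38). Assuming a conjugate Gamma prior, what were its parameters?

A Gamma(α, β) prior (rate parametrization) on a Poisson rate with n observations summing to S gives posterior Gamma(α+S, β+n).
So α = 111 − 96 = 15 and β = 38 − 19 = 19.

Gamma(shape=15, rate=19)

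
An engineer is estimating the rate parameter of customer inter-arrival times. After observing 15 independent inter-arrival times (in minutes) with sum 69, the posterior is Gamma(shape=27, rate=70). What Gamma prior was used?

For an exponential likelihood with a Gamma(α, β) prior on the rate, n observations with total T give posterior Gamma(α+n, β+T).
So α = 27 − 15 = 12 and β = 70 − 69 = 1.

Gamma(shape=12, rate=1)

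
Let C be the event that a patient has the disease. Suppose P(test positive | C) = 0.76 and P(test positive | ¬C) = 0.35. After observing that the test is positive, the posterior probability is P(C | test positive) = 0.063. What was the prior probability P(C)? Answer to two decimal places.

In odds form, posterior odds = prior odds × likelihood ratio, so prior odds = posterior odds ÷ LR.
Posterior odds = 0.063/(1−0.063) = 0.0672. LR = 0.76/0.35 = 2.1714.
Prior odds = 0.0672/2.1714 = 0.0309, so P(C) = 0.0309/(1+0.0309) ≈ 0.03.

P(C) = 0.03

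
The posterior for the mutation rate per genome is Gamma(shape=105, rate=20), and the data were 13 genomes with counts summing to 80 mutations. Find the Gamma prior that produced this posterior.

Gamma–Poisson conjugacy: posterior shape = α + Σxᵢ, posterior rate = β + n.
So α = 105 − 80 = 25 and β = 20 − 13 = 7.

Gamma(shape=25, rate=7)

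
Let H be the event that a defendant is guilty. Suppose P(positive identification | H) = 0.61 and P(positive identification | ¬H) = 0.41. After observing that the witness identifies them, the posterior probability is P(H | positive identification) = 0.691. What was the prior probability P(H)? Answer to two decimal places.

P(H) = 0.60

In odds form, posterior odds = prior odds × likelihood ratio, so prior odds = posterior odds ÷ LR.
Posterior odds = 0.691/(1−0.691) = 2.2362. LR = 0.61/0.41 = 1.4878.
Prior odds = 2.2362/1.4878 = 1.5030, so P(H) = 1.5030/(1+1.5030) ≈ 0.60.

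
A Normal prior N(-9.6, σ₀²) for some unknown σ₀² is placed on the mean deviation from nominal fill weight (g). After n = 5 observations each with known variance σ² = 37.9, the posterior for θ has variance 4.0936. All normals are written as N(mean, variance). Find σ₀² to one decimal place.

For the Normal–Normal model with known σ², precisions add: τ_n = τ₀ + n/σ².
So 1/σ₀² = 1/4.0936 − 5/37.9 = 0.244284 − 0.131926 = 0.112358.
Hence σ₀² = 1/0.112358 ≈ 8.9.

σ₀² = 8.9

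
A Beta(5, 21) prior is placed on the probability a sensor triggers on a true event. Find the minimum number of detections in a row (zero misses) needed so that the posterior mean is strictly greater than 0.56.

After k detections and 0 misses the posterior is Beta(5+k, 21), with mean (5+k)/(5+21+k).
Set (5+k)/(26+k) > 0.56 and solve: k > (0.56·26 − 5)/(1 − 0.56) = 21.727.
The smallest integer exceeding 21.727 is 22.

k = 22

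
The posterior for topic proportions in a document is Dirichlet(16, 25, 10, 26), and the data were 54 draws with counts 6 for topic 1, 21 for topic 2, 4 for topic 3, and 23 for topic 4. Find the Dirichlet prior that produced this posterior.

For a Dirichlet(α) prior with multinomial counts c, the posterior is Dirichlet(α + c) componentwise.
Subtract each count from the matching posterior parameter: 16−6=10, 25−21=4, 10−4=6, 26−23=3.

Dirichlet(10, 4, 6, 3)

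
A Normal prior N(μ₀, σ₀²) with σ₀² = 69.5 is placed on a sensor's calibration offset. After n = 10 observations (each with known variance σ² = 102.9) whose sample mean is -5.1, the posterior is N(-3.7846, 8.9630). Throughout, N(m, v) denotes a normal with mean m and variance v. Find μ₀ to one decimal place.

μ₀ = 5.1

The posterior mean is a precision-weighted average: μ_n = (τ₀μ₀ + τ_data·x̄)/(τ₀+τ_data), with τ₀=1/σ₀² and τ_data=n/σ².
Here τ₀ = 1/69.5 = 0.014388 and τ_data = 10/102.9 = 0.097182, so τ_n = 0.111570.
Rearranging for μ₀: μ₀ = (μ_n·τ_n − τ_data·x̄)/τ₀ = (-3.7846·0.111570 − 0.097182·-5.1) / 0.014388 = 0.073380/0.014388 ≈ 5.1.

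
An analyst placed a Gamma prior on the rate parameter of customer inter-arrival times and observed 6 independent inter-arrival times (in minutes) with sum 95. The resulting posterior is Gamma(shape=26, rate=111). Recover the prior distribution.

Gamma(shape=20, rate=16)

For an exponential likelihood with a Gamma(α, β) prior on the rate, n observations with total T give posterior Gamma(α+n, β+T).
So α = 26 − 6 = 20 and β = 111 − 95 = 16.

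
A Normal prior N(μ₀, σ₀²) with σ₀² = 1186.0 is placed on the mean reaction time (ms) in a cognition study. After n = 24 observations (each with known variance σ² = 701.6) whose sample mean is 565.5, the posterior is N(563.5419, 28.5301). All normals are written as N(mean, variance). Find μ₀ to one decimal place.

The posterior mean is a precision-weighted average: μ_n = (τ₀μ₀ + τ_data·x̄)/(τ₀+τ_data), with τ₀=1/σ₀² and τ_data=n/σ².
Here τ₀ = 1/1186.0 = 0.000843 and τ_data = 24/701.6 = 0.034208, so τ_n = 0.035051.
Rearranging for μ₀: μ₀ = (μ_n·τ_n − τ_data·x̄)/τ₀ = (563.5419·0.035051 − 0.034208·565.5) / 0.000843 = 0.408083/0.000843 ≈ 484.1.

μ₀ = 484.1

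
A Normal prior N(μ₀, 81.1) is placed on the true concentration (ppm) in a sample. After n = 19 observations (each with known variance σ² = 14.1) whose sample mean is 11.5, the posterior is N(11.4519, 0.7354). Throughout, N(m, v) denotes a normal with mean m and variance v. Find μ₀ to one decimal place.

μ₀ = 6.2

With known observation variance, the Normal–Normal posterior has precision τ_n = τ₀ + n/σ² and mean μ_n = (τ₀μ₀ + (n/σ²)x̄)/τ_n.
Here τ₀ = 1/81.1 = 0.012330 and τ_data = 19/14.1 = 1.347518, so τ_n = 1.359848.
Rearranging for μ₀: μ₀ = (μ_n·τ_n − τ_data·x̄)/τ₀ = (11.4519·1.359848 − 1.347518·11.5) / 0.012330 = 0.076386/0.012330 ≈ 6.2.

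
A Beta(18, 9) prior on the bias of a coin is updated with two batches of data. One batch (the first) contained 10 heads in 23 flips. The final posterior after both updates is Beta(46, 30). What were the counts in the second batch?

18 heads and 8 tails

Sequential conjugate updates are equivalent to a single update on the pooled data, so total successes = posterior α − prior α and total failures = posterior β − prior β.
Total across both batches: 46−18=28 heads, 30−9=21 tails.
Subtract the first batch: 28−10=18 heads and 21−13=8 tails.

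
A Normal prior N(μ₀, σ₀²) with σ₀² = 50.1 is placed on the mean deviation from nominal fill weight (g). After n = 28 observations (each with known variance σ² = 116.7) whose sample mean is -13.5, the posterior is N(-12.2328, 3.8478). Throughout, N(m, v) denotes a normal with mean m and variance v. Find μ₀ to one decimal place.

μ₀ = 3.0

With known observation variance, the Normal–Normal posterior has precision τ_n = τ₀ + n/σ² and mean μ_n = (τ₀μ₀ + (n/σ²)x̄)/τ_n.
Here τ₀ = 1/50.1 = 0.019960 and τ_data = 28/116.7 = 0.239931, so τ_n = 0.259891.
Rearranging for μ₀: μ₀ = (μ_n·τ_n − τ_data·x̄)/τ₀ = (-12.2328·0.259891 − 0.239931·-13.5) / 0.019960 = 0.059874/0.019960 ≈ 3.0.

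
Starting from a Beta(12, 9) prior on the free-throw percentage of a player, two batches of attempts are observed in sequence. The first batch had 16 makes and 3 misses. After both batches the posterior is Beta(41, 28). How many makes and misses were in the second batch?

13 makes and 16 misses

Because Beta–binomial updating is additive in the counts, the combined data contributed (α_post−α_prior, β_post−β_prior) successes and failures.
Total across both batches: 41−12=29 makes, 28−9=19 misses.
Subtract the first batch: 29−16=13 makes and 19−3=16 misses.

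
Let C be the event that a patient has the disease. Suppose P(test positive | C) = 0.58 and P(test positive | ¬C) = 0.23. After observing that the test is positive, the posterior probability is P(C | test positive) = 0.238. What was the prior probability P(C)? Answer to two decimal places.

Bayes' rule in odds form gives O(C|E) = O(C)·[P(E|C)/P(E|¬C)], hence O(C) = O(C|E)/LR.
Posterior odds = 0.238/(1−0.238) = 0.3123. LR = 0.58/0.23 = 2.5217.
Prior odds = 0.3123/2.5217 = 0.1238, so P(C) = 0.1238/(1+0.1238) ≈ 0.11.

P(C) = 0.11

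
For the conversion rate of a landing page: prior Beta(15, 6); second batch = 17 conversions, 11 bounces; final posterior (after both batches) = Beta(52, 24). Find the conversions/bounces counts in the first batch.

20 conversions and 7 bounces

Because Beta–binomial updating is additive in the counts, the combined data contributed (α_post−α_prior, β_post−β_prior) successes and failures.
Total across both batches: 52−15=37 conversions, 24−6=18 bounces.
Subtract the second batch: 37−17=20 conversions and 18−11=7 bounces.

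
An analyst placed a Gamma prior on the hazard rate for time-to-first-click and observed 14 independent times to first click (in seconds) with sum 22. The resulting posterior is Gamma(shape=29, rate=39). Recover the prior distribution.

Gamma(shape=15, rate=17)

Gamma–exponential conjugacy: posterior shape = α + n, posterior rate = β + Σtᵢ.
So α = 29 − 14 = 15 and β = 39 − 22 = 17.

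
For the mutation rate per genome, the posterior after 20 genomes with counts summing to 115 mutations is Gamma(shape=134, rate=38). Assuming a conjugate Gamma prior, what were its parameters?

A Gamma(α, β) prior (rate parametrization) on a Poisson rate with n observations summing to S gives posterior Gamma(α+S, β+n).
So α = 134 − 115 = 19 and β = 38 − 20 = 18.

Gamma(shape=19, rate=18)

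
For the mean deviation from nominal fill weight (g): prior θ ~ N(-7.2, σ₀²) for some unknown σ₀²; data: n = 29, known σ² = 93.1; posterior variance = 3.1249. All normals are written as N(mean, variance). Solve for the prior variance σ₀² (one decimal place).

Posterior precision equals prior precision plus data precision: 1/σ_n² = 1/σ₀² + n/σ².
So 1/σ₀² = 1/3.1249 − 29/93.1 = 0.320010 − 0.311493 = 0.008517.
Hence σ₀² = 1/0.008517 ≈ 117.4.

σ₀² = 117.4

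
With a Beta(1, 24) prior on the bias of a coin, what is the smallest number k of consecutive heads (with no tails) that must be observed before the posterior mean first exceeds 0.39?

After k heads and 0 tails the posterior is Beta(1+k, 24), with mean (1+k)/(1+24+k).
Set (1+k)/(25+k) > 0.39 and solve: k > (0.39·25 − 1)/(1 − 0.39) = 14.344.
The smallest integer exceeding 14.344 is 15.

k = 15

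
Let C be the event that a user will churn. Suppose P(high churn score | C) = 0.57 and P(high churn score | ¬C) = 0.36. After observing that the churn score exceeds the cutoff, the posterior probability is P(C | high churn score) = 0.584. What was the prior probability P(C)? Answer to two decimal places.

In odds form, posterior odds = prior odds × likelihood ratio, so prior odds = posterior odds ÷ LR.
Posterior odds = 0.584/(1−0.584) = 1.4038. LR = 0.57/0.36 = 1.5833.
Prior odds = 1.4038/1.5833 = 0.8866, so P(C) = 0.8866/(1+0.8866) ≈ 0.47.

P(C) = 0.47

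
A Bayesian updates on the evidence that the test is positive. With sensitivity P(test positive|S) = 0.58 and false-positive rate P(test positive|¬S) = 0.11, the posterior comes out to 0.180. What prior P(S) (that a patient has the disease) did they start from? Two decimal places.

In odds form, posterior odds = prior odds × likelihood ratio, so prior odds = posterior odds ÷ LR.
Posterior odds = 0.180/(1−0.180) = 0.2195. LR = 0.58/0.11 = 5.2727.
Prior odds = 0.2195/5.2727 = 0.0416, so P(S) = 0.0416/(1+0.0416) ≈ 0.04.

P(S) = 0.04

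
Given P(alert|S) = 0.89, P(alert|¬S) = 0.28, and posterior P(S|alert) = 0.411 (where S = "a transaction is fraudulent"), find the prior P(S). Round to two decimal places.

Bayes' rule in odds form gives O(S|E) = O(S)·[P(E|S)/P(E|¬S)], hence O(S) = O(S|E)/LR.
Posterior odds = 0.411/(1−0.411) = 0.6978. LR = 0.89/0.28 = 3.1786.
Prior odds = 0.6978/3.1786 = 0.2195, so P(S) = 0.2195/(1+0.2195) ≈ 0.18.

P(S) = 0.18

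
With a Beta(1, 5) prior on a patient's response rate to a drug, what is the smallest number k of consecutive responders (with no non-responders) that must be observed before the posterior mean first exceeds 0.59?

After k responders and 0 non-responders the posterior is Beta(1+k, 5), with mean (1+k)/(1+5+k).
Set (1+k)/(6+k) > 0.59 and solve: k > (0.59·6 − 1)/(1 − 0.59) = 6.195.
The smallest integer exceeding 6.195 is 7, and checking k=7: (8)/(13) = 0.6154 > 0.59.

k = 7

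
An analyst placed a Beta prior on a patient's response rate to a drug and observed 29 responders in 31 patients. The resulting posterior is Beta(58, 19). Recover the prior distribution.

Beta(29, 17)

Beta is conjugate to the binomial likelihood: posterior = Beta(α+s, β+f).
Subtract the data counts: 58−29=29, 19−2=17.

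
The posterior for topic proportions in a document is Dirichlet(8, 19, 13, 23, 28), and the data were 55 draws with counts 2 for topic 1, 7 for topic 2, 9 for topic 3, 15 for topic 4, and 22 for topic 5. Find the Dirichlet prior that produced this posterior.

Dirichlet(6, 12, 4, 8, 6)

For a Dirichlet(α) prior with multinomial counts c, the posterior is Dirichlet(α + c) componentwise.
Subtract each count from the matching posterior parameter: 8−2=6, 19−7=12, 13−9=4, 23−15=8, 28−22=6.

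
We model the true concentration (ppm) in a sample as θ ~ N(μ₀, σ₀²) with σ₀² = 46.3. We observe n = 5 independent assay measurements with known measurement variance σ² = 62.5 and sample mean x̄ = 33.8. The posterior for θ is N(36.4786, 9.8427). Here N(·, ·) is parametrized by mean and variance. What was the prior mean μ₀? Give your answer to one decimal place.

With known observation variance, the Normal–Normal posterior has precision τ_n = τ₀ + n/σ² and mean μ_n = (τ₀μ₀ + (n/σ²)x̄)/τ_n.
Here τ₀ = 1/46.3 = 0.021598 and τ_data = 5/62.5 = 0.080000, so τ_n = 0.101598.
Rearranging for μ₀: μ₀ = (μ_n·τ_n − τ_data·x̄)/τ₀ = (36.4786·0.101598 − 0.080000·33.8) / 0.021598 = 1.002153/0.021598 ≈ 46.4.

μ₀ = 46.4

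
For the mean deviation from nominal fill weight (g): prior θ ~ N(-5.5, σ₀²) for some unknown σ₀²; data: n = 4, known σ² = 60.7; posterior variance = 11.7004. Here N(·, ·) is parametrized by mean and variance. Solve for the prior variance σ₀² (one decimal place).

σ₀² = 51.1

For the Normal–Normal model with known σ², precisions add: τ_n = τ₀ + n/σ².
So 1/σ₀² = 1/11.7004 − 4/60.7 = 0.085467 − 0.065898 = 0.019569.
Hence σ₀² = 1/0.019569 ≈ 51.1.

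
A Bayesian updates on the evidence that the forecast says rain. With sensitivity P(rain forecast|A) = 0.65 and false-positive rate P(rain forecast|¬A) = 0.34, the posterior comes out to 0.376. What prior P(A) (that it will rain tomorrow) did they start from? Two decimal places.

P(A) = 0.24

In odds form, posterior odds = prior odds × likelihood ratio, so prior odds = posterior odds ÷ LR.
Posterior odds = 0.376/(1−0.376) = 0.6026. LR = 0.65/0.34 = 1.9118.
Prior odds = 0.6026/1.9118 = 0.3152, so P(A) = 0.3152/(1+0.3152) ≈ 0.24.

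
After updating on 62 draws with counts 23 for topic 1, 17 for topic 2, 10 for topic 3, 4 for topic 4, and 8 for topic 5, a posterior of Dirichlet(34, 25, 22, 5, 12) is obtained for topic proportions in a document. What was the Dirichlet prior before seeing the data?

For a Dirichlet(α) prior with multinomial counts c, the posterior is Dirichlet(α + c) componentwise.
Subtract each count from the matching posterior parameter: 34−23=11, 25−17=8, 22−10=12, 5−4=1, 12−8=4.

Dirichlet(11, 8, 12, 1, 4)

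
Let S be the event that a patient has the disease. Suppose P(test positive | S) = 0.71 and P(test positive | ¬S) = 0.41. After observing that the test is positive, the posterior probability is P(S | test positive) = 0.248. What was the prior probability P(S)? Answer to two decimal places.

P(S) = 0.16

In odds form, posterior odds = prior odds × likelihood ratio, so prior odds = posterior odds ÷ LR.
Posterior odds = 0.248/(1−0.248) = 0.3298. LR = 0.71/0.41 = 1.7317.
Prior odds = 0.3298/1.7317 = 0.1904, so P(S) = 0.1904/(1+0.1904) ≈ 0.16.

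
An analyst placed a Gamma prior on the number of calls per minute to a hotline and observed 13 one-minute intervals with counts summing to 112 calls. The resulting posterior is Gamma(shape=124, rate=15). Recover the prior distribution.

Gamma(shape=12, rate=2)

A Gamma(α, β) prior (rate parametrization) on a Poisson rate with n observations summing to S gives posterior Gamma(α+S, β+n).
So α = 124 − 112 = 12 and β = 15 − 13 = 2.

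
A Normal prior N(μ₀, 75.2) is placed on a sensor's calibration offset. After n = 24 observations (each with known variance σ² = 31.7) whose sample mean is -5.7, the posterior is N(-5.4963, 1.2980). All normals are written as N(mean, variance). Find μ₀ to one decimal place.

μ₀ = 6.1

With known observation variance, the Normal–Normal posterior has precision τ_n = τ₀ + n/σ² and mean μ_n = (τ₀μ₀ + (n/σ²)x̄)/τ_n.
Here τ₀ = 1/75.2 = 0.013298 and τ_data = 24/31.7 = 0.757098, so τ_n = 0.770396.
Rearranging for μ₀: μ₀ = (μ_n·τ_n − τ_data·x̄)/τ₀ = (-5.4963·0.770396 − 0.757098·-5.7) / 0.013298 = 0.081131/0.013298 ≈ 6.1.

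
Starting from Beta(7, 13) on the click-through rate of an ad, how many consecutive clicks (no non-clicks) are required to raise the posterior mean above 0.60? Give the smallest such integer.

k = 13

After k clicks and 0 non-clicks the posterior is Beta(7+k, 13), with mean (7+k)/(7+13+k).
Set (7+k)/(20+k) > 0.60 and solve: k > (0.60·20 − 7)/(1 − 0.60) = 12.500.
The smallest integer exceeding 12.500 is 13, and checking k=13: (20)/(33) = 0.6061 > 0.60.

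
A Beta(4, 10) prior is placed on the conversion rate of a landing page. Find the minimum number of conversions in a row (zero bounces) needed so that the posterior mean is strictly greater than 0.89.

k = 77

After k conversions and 0 bounces the posterior is Beta(4+k, 10), with mean (4+k)/(4+10+k).
Set (4+k)/(14+k) > 0.89 and solve: k > (0.89·14 − 4)/(1 − 0.89) = 76.909.
The smallest integer exceeding 76.909 is 77, and checking k=77: (81)/(91) = 0.8901 > 0.89.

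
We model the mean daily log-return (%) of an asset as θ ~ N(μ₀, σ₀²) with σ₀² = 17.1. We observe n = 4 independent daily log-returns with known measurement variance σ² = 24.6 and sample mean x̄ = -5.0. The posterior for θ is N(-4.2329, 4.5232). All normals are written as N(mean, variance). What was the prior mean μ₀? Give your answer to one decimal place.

μ₀ = -2.1

With known observation variance, the Normal–Normal posterior has precision τ_n = τ₀ + n/σ² and mean μ_n = (τ₀μ₀ + (n/σ²)x̄)/τ_n.
Here τ₀ = 1/17.1 = 0.058480 and τ_data = 4/24.6 = 0.162602, so τ_n = 0.221082.
Rearranging for μ₀: μ₀ = (μ_n·τ_n − τ_data·x̄)/τ₀ = (-4.2329·0.221082 − 0.162602·-5.0) / 0.058480 = -0.122808/0.058480 ≈ -2.1.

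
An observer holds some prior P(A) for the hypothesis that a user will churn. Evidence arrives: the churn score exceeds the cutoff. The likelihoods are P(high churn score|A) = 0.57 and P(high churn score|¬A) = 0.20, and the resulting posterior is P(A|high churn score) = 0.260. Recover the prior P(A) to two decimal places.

P(A) = 0.11

In odds form, posterior odds = prior odds × likelihood ratio, so prior odds = posterior odds ÷ LR.
Posterior odds = 0.260/(1−0.260) = 0.3514. LR = 0.57/0.20 = 2.8500.
Prior odds = 0.3514/2.8500 = 0.1233, so P(A) = 0.1233/(1+0.1233) ≈ 0.11.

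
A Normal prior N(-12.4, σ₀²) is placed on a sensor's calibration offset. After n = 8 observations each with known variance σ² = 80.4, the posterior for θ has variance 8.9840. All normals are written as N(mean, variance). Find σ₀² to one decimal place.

For the Normal–Normal model with known σ², precisions add: τ_n = τ₀ + n/σ².
So 1/σ₀² = 1/8.9840 − 8/80.4 = 0.111309 − 0.099502 = 0.011807.
Hence σ₀² = 1/0.011807 ≈ 84.7.

σ₀² = 84.7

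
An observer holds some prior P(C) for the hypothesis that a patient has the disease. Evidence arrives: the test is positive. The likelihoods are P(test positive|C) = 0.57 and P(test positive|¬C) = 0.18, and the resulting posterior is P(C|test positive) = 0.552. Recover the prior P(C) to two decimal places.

In odds form, posterior odds = prior odds × likelihood ratio, so prior odds = posterior odds ÷ LR.
Posterior odds = 0.552/(1−0.552) = 1.2321. LR = 0.57/0.18 = 3.1667.
Prior odds = 1.2321/3.1667 = 0.3891, so P(C) = 0.3891/(1+0.3891) ≈ 0.28.

P(C) = 0.28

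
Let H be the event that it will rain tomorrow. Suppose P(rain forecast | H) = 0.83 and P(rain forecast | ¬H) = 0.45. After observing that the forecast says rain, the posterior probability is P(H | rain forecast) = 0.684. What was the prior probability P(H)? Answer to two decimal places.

Bayes' rule in odds form gives O(H|E) = O(H)·[P(E|H)/P(E|¬H)], hence O(H) = O(H|E)/LR.
Posterior odds = 0.684/(1−0.684) = 2.1646. LR = 0.83/0.45 = 1.8444.
Prior odds = 2.1646/1.8444 = 1.1736, so P(H) = 1.1736/(1+1.1736) ≈ 0.54.

P(H) = 0.54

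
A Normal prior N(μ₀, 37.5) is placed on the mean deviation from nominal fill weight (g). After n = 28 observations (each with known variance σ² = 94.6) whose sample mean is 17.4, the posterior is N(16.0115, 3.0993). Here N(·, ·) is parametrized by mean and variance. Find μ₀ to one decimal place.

μ₀ = 0.6

With known observation variance, the Normal–Normal posterior has precision τ_n = τ₀ + n/σ² and mean μ_n = (τ₀μ₀ + (n/σ²)x̄)/τ_n.
Here τ₀ = 1/37.5 = 0.026667 and τ_data = 28/94.6 = 0.295983, so τ_n = 0.322650.
Rearranging for μ₀: μ₀ = (μ_n·τ_n − τ_data·x̄)/τ₀ = (16.0115·0.322650 − 0.295983·17.4) / 0.026667 = 0.016006/0.026667 ≈ 0.6.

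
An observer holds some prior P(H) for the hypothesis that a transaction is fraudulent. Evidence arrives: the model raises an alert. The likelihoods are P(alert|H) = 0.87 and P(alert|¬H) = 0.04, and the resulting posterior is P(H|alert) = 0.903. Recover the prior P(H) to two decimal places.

Bayes' rule in odds form gives O(H|E) = O(H)·[P(E|H)/P(E|¬H)], hence O(H) = O(H|E)/LR.
Posterior odds = 0.903/(1−0.903) = 9.3093. LR = 0.87/0.04 = 21.7500.
Prior odds = 9.3093/21.7500 = 0.4280, so P(H) = 0.4280/(1+0.4280) ≈ 0.30.

P(H) = 0.30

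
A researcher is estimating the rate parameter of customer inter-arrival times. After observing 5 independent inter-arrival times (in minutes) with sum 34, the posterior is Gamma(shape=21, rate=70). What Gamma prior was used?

Gamma(shape=16, rate=36)

Gamma–exponential conjugacy: posterior shape = α + n, posterior rate = β + Σtᵢ.
So α = 21 − 5 = 16 and β = 70 − 34 = 36.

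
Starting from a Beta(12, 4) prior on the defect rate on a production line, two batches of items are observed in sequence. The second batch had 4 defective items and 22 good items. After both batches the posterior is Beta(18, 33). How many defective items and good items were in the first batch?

Sequential conjugate updates are equivalent to a single update on the pooled data, so total successes = posterior α − prior α and total failures = posterior β − prior β.
Total across both batches: 18−12=6 defective items, 33−4=29 good items.
Subtract the second batch: 6−4=2 defective items and 29−22=7 good items.

2 defective items and 7 good items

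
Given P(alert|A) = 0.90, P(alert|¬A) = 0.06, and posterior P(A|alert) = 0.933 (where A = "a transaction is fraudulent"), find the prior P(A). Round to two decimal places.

P(A) = 0.48

In odds form, posterior odds = prior odds × likelihood ratio, so prior odds = posterior odds ÷ LR.
Posterior odds = 0.933/(1−0.933) = 13.9254. LR = 0.90/0.06 = 15.0000.
Prior odds = 13.9254/15.0000 = 0.9284, so P(A) = 0.9284/(1+0.9284) ≈ 0.48.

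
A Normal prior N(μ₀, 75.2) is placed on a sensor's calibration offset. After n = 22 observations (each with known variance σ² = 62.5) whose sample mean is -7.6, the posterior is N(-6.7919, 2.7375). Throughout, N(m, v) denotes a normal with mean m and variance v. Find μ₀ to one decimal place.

μ₀ = 14.6

With known observation variance, the Normal–Normal posterior has precision τ_n = τ₀ + n/σ² and mean μ_n = (τ₀μ₀ + (n/σ²)x̄)/τ_n.
Here τ₀ = 1/75.2 = 0.013298 and τ_data = 22/62.5 = 0.352000, so τ_n = 0.365298.
Rearranging for μ₀: μ₀ = (μ_n·τ_n − τ_data·x̄)/τ₀ = (-6.7919·0.365298 − 0.352000·-7.6) / 0.013298 = 0.194133/0.013298 ≈ 14.6.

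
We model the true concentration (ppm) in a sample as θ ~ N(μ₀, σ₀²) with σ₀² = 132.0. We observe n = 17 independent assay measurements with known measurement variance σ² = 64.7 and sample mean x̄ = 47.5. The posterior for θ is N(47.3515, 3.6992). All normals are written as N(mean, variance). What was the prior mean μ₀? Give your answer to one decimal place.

With known observation variance, the Normal–Normal posterior has precision τ_n = τ₀ + n/σ² and mean μ_n = (τ₀μ₀ + (n/σ²)x̄)/τ_n.
Here τ₀ = 1/132.0 = 0.007576 and τ_data = 17/64.7 = 0.262751, so τ_n = 0.270327.
Rearranging for μ₀: μ₀ = (μ_n·τ_n − τ_data·x̄)/τ₀ = (47.3515·0.270327 − 0.262751·47.5) / 0.007576 = 0.319716/0.007576 ≈ 42.2.

μ₀ = 42.2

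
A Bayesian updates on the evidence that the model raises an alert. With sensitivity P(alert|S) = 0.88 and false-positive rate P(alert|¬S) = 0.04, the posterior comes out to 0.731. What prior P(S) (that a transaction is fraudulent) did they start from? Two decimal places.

In odds form, posterior odds = prior odds × likelihood ratio, so prior odds = posterior odds ÷ LR.
Posterior odds = 0.731/(1−0.731) = 2.7175. LR = 0.88/0.04 = 22.0000.
Prior odds = 2.7175/22.0000 = 0.1235, so P(S) = 0.1235/(1+0.1235) ≈ 0.11.

P(S) = 0.11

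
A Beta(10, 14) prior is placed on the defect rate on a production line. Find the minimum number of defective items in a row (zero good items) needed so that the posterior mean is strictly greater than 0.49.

After k defective items and 0 good items the posterior is Beta(10+k, 14), with mean (10+k)/(10+14+k).
Set (10+k)/(24+k) > 0.49 and solve: k > (0.49·24 − 10)/(1 − 0.49) = 3.451.
The smallest integer exceeding 3.451 is 4, and checking k=4: (14)/(28) = 0.5000 > 0.49.

k = 4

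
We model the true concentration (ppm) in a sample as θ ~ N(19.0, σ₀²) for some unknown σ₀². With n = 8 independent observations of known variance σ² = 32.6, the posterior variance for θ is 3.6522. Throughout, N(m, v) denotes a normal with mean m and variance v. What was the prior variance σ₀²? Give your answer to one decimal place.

σ₀² = 35.2

For the Normal–Normal model with known σ², precisions add: τ_n = τ₀ + n/σ².
So 1/σ₀² = 1/3.6522 − 8/32.6 = 0.273808 − 0.245399 = 0.028409.
Hence σ₀² = 1/0.028409 ≈ 35.2.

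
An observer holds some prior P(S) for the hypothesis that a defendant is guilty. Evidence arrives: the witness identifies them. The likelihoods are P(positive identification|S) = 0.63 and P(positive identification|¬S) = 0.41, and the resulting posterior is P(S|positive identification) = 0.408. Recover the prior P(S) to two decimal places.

P(S) = 0.31

Bayes' rule in odds form gives O(S|E) = O(S)·[P(E|S)/P(E|¬S)], hence O(S) = O(S|E)/LR.
Posterior odds = 0.408/(1−0.408) = 0.6892. LR = 0.63/0.41 = 1.5366.
Prior odds = 0.6892/1.5366 = 0.4485, so P(S) = 0.4485/(1+0.4485) ≈ 0.31.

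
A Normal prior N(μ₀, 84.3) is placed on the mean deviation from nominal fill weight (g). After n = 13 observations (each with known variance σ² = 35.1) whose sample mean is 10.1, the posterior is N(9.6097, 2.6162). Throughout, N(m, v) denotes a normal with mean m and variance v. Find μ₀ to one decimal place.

With known observation variance, the Normal–Normal posterior has precision τ_n = τ₀ + n/σ² and mean μ_n = (τ₀μ₀ + (n/σ²)x̄)/τ_n.
Here τ₀ = 1/84.3 = 0.011862 and τ_data = 13/35.1 = 0.370370, so τ_n = 0.382232.
Rearranging for μ₀: μ₀ = (μ_n·τ_n − τ_data·x̄)/τ₀ = (9.6097·0.382232 − 0.370370·10.1) / 0.011862 = -0.067602/0.011862 ≈ -5.7.

μ₀ = -5.7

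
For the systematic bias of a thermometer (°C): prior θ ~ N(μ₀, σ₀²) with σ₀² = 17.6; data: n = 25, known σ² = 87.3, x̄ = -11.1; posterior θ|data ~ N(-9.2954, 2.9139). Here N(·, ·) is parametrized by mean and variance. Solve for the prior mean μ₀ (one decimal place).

μ₀ = -0.2

With known observation variance, the Normal–Normal posterior has precision τ_n = τ₀ + n/σ² and mean μ_n = (τ₀μ₀ + (n/σ²)x̄)/τ_n.
Here τ₀ = 1/17.6 = 0.056818 and τ_data = 25/87.3 = 0.286369, so τ_n = 0.343187.
Rearranging for μ₀: μ₀ = (μ_n·τ_n − τ_data·x̄)/τ₀ = (-9.2954·0.343187 − 0.286369·-11.1) / 0.056818 = -0.011365/0.056818 ≈ -0.2.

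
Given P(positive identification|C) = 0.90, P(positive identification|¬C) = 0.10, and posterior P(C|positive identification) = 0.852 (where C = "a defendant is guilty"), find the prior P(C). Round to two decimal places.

Bayes' rule in odds form gives O(C|E) = O(C)·[P(E|C)/P(E|¬C)], hence O(C) = O(C|E)/LR.
Posterior odds = 0.852/(1−0.852) = 5.7568. LR = 0.90/0.10 = 9.0000.
Prior odds = 5.7568/9.0000 = 0.6396, so P(C) = 0.6396/(1+0.6396) ≈ 0.39.

P(C) = 0.39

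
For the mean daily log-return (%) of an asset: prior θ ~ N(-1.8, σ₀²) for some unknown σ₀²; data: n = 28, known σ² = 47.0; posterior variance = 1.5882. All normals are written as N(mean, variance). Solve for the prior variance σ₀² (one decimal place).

For the Normal–Normal model with known σ², precisions add: τ_n = τ₀ + n/σ².
So 1/σ₀² = 1/1.5882 − 28/47.0 = 0.629644 − 0.595745 = 0.033899.
Hence σ₀² = 1/0.033899 ≈ 29.5.

σ₀² = 29.5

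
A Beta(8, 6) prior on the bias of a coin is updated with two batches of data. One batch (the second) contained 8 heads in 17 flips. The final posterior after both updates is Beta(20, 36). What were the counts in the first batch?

Because Beta–binomial updating is additive in the counts, the combined data contributed (α_post−α_prior, β_post−β_prior) successes and failures.
Total across both batches: 20−8=12 heads, 36−6=30 tails.
Subtract the second batch: 12−8=4 heads and 30−9=21 tails.

4 heads and 21 tails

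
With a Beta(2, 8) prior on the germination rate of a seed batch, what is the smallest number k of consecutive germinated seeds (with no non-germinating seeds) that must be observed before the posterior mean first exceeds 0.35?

After k germinated seeds and 0 non-germinating seeds the posterior is Beta(2+k, 8), with mean (2+k)/(2+8+k).
Set (2+k)/(10+k) > 0.35 and solve: k > (0.35·10 − 2)/(1 − 0.35) = 2.308.
The smallest integer exceeding 2.308 is 3, and checking k=3: (5)/(13) = 0.3846 > 0.35.

k = 3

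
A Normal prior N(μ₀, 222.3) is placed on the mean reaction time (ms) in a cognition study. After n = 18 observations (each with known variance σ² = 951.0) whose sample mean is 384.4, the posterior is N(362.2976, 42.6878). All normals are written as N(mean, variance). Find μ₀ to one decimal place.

With known observation variance, the Normal–Normal posterior has precision τ_n = τ₀ + n/σ² and mean μ_n = (τ₀μ₀ + (n/σ²)x̄)/τ_n.
Here τ₀ = 1/222.3 = 0.004498 and τ_data = 18/951.0 = 0.018927, so τ_n = 0.023425.
Rearranging for μ₀: μ₀ = (μ_n·τ_n − τ_data·x̄)/τ₀ = (362.2976·0.023425 − 0.018927·384.4) / 0.004498 = 1.211282/0.004498 ≈ 269.3.

μ₀ = 269.3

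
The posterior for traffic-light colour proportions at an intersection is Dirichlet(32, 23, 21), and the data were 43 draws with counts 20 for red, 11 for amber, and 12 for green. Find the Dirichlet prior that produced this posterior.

Dirichlet(12, 12, 9)

For a Dirichlet(α) prior with multinomial counts c, the posterior is Dirichlet(α + c) componentwise.
Subtract each count from the matching posterior parameter: 32−20=12, 23−11=12, 21−12=9.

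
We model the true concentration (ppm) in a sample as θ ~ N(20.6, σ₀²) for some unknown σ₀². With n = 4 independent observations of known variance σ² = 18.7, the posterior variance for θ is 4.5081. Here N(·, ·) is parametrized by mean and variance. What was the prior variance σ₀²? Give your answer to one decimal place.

σ₀² = 126.3

Posterior precision equals prior precision plus data precision: 1/σ_n² = 1/σ₀² + n/σ².
So 1/σ₀² = 1/4.5081 − 4/18.7 = 0.221823 − 0.213904 = 0.007919.
Hence σ₀² = 1/0.007919 ≈ 126.3.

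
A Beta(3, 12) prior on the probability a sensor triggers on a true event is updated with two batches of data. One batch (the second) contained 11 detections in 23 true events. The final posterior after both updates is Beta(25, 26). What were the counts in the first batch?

Sequential conjugate updates are equivalent to a single update on the pooled data, so total successes = posterior α − prior α and total failures = posterior β − prior β.
Total across both batches: 25−3=22 detections, 26−12=14 misses.
Subtract the second batch: 22−11=11 detections and 14−12=2 misses.

11 detections and 2 misses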